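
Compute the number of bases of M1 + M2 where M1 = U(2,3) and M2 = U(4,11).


Bases of a direct sum M1 + M2: |B| = |B(M1)| * |B(M2)|.
|B(U(2,3))| = C(3,2) = 3.
|B(U(4,11))| = C(11,4) = 330.
Total bases = 3 * 330 = 990.

990


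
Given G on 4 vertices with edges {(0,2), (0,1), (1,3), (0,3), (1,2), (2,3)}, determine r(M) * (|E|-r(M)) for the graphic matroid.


r(M) = |V| - c = 4 - 1 = 3.
nullity = |E| - r(M) = 6 - 3 = 3.
Product = 3 * 3 = 9.

9


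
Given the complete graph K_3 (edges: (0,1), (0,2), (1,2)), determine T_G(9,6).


T(K_3; x,y) = x^2 + x + y.
T(9,6) = 81 + 9 + 6 = 96.

96


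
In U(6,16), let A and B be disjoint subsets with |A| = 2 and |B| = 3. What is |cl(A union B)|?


|A union B| = 2 + 3 = 5 (disjoint).
In U(6,16), cl(S) = S if |S| < 6, else cl(S) = E.
Since 5 < 6, cl(A union B) = A union B.
|cl(A union B)| = 5.

5


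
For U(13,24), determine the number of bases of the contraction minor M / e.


Contracting e from U(13,24) gives U(12,23).
Bases of U(12,23) = (23 choose 12) = 1352078.

1352078


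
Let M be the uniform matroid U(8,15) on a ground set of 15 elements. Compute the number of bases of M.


Bases of U(8,15) are all 8-element subsets of the 15-element ground set.
Number of bases = C(15,8).
C(15,8) = 15! / (8! * 7!) = 6435.

6435


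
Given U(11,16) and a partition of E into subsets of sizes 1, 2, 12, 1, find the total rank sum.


r(Ai) = min(|Ai|, 11) for each part.
Sum = min(1,11) + min(2,11) + min(12,11) + min(1,11)
    = 1 + 2 + 11 + 1
    = 15.

15


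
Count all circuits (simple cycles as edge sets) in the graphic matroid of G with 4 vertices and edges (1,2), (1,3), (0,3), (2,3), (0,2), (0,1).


A circuit in a graphic matroid = edge set of a simple cycle.
G has 4 vertices and 6 edges.
Enumerating all minimal edge subsets forming cycles...
Total circuits found: 7.

7


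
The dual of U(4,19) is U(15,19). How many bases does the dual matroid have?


The dual of U(r,n) is U(n-r, n) = U(15,19).
Bases of U(15,19) are all (15)-element subsets.
|B(M*)| = C(19,15) = 3876.

3876


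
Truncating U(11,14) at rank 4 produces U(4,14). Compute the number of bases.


Truncating U(11,14) to rank 4 gives U(4,14).
Bases of U(4,14) are all 4-element subsets of 14 elements.
Number of bases = C(14,4) = 14! / (4! * 10!) = 1001.

1001


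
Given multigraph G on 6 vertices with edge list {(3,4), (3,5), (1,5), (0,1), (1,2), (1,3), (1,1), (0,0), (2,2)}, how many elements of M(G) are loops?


In a graphic matroid, a loop is a self-loop edge (u,u) with rank 0.
Examining all 9 edges for self-loops...
Self-loops found: (1,1), (0,0), (2,2)
Number of loops = 3.

3


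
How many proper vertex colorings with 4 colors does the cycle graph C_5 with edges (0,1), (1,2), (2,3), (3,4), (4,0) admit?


P(C_5, k) = (k-1)^5 + (-1)^5*(k-1).
P(4) = (3)^5 - 3
= 243 - 3 = 240.

240


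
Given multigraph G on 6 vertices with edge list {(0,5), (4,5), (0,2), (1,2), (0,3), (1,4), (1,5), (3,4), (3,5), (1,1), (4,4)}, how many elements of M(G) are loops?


In a graphic matroid, a loop is a self-loop edge (u,u) with rank 0.
Examining all 11 edges for self-loops...
Self-loops found: (1,1), (4,4)
Number of loops = 2.

2


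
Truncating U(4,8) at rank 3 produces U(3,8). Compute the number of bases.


Truncating U(4,8) to rank 3 gives U(3,8).
Bases of U(3,8) are all 3-element subsets of 8 elements.
Number of bases = (8 choose 3) = 56.

56


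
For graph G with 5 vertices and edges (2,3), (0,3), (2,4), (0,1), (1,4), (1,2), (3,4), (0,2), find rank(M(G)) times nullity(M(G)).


r(M) = |V| - c = 5 - 1 = 4.
nullity = |E| - r(M) = 8 - 4 = 4.
Product = 4 * 4 = 16.

16


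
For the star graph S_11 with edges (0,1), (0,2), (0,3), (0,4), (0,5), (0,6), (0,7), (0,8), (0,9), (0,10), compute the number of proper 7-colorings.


P(tree, k) = k * (k-1)^(10) for any tree on 11 vertices.
P(7) = 7 * 6^10 = 7 * 60466176 = 423263232.

423263232


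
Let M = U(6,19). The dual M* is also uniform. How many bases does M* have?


The dual of U(r,n) is U(n-r, n) = U(13,19).
Bases of U(13,19) are all (13)-element subsets.
|B(M*)| = C(19,13) = 27132.

27132


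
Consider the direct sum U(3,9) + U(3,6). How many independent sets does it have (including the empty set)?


For a direct sum, |I(M1+M2)| = |I(M1)| * |I(M2)|.
|I(U(3,9))| = sum C(9,k) for k=0..3 = 130.
|I(U(3,6))| = sum C(6,k) for k=0..3 = 42.
Total = 130 * 42 = 5460.

5460


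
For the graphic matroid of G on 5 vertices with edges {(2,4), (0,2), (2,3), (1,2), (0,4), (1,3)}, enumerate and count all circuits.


A circuit in a graphic matroid = edge set of a simple cycle.
G has 5 vertices and 6 edges.
Enumerating all minimal edge subsets forming cycles...
Total circuits found: 2.

2


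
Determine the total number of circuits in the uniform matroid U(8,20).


In U(8,20), circuits are the (9)-element subsets.
Any set of 9 elements is dependent, and removing any one element gives
an independent set of size 8, so it is a minimal dependent set.
Number of circuits = (20 choose 9) = 167960.

167960


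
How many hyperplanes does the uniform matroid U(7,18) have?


Hyperplanes of U(7,18) are flats of rank 6.
In a uniform matroid, these are exactly the (6)-element subsets.
Count = C(18,6) = 18! / (6! * 12!) = 18564.

18564


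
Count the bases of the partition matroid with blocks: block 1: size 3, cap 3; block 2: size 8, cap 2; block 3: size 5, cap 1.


A basis picks exactly ci elements from block i.
Number of bases = product of C(|Si|, ci).
= C(3,3) * C(8,2) * C(5,1)
= 1 * 28 * 5
= 140.

140


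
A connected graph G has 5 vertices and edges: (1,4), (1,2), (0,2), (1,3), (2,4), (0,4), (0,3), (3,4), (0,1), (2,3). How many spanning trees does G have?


By Kirchhoff's matrix tree theorem, the number of spanning trees equals
the determinant of any cofactor of the Laplacian matrix L.
G has 5 vertices and 10 edges.
Computing the (4 x 4) cofactor determinant gives 125.

125


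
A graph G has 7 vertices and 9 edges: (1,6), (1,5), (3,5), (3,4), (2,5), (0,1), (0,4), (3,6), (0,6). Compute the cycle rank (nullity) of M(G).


Cycle rank (nullity) = |E| - r(M) = |E| - (|V| - c).
|E| = 9, |V| = 7, c = 1.
Nullity = 9 - (7 - 1) = 9 - 6 = 3.

3


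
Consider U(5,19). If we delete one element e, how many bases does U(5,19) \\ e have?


Deleting e from U(5,19) gives U(5,18) since n > r.
Bases of U(5,18) = C(18,5) = 18! / (5! * 13!) = 8568.

8568


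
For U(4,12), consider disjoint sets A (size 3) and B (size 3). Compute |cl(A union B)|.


|A union B| = 3 + 3 = 6 (disjoint).
In U(4,12), cl(S) = S if |S| < 4, else cl(S) = E.
Since 6 >= 4, cl(A union B) = E.
|cl(A union B)| = 12.

12


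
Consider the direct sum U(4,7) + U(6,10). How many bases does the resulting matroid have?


Bases of a direct sum M1 + M2: |B| = |B(M1)| * |B(M2)|.
|B(U(4,7))| = C(7,4) = 35.
|B(U(6,10))| = C(10,6) = 210.
Total bases = 35 * 210 = 7350.

7350


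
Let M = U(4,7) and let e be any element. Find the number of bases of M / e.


Contracting e from U(4,7) gives U(3,6).
Bases of U(3,6) = (6 choose 3) = 20.

20


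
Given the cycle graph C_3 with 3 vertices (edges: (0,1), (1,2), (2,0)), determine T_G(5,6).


T(C_3; x,y) = x + x^2 + ... + x^(2) + y.
T(5,6) = 5^1 + 5^2 + 6
= 5 + 25 + 6
= 36.

36


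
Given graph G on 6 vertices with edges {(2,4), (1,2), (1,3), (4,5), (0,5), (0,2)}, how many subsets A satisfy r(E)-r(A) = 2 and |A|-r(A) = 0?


R(x,y) = sum over A in 2^E of x^(r(E)-r(A)) * y^(|A|-r(A)).
G has 6 vertices, 6 edges. r(E) = 5.
Enumerate all 2^6 = 64 subsets.
Count subsets with r(E)-r(A)=2 and |A|-r(A)=0: 20.

20


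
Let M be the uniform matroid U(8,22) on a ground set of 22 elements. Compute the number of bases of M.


Bases of U(8,22) are all 8-element subsets of the 22-element ground set.
Number of bases = C(22,8).
(22 choose 8) = 319770.

319770


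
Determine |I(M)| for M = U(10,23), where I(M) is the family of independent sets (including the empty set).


Independent sets of U(10,23) are all subsets of size <= 10.
Count = (23 choose 0) + (23 choose 1) + (23 choose 2) + (23 choose 3) + (23 choose 4) + (23 choose 5) + (23 choose 6) + (23 choose 7) + (23 choose 8) + (23 choose 9) + (23 choose 10)
     = 1 + 23 + 253 + 1771 + 8855 + 33649 + 100947 + 245157 + 490314 + 817190 + 1144066
     = 2842226.

2842226


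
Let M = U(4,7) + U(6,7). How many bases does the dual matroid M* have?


(M1+M2)* = M1* + M2*.
M1* = U(3,7), bases: C(7,3) = 35.
M2* = U(1,7), bases: C(7,1) = 7.
|B(M*)| = 35 * 7 = 245.

245


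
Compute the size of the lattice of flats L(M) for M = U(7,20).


Flats of U(7,20): every subset of size < 7 is a flat, plus E itself.
Count = (20 choose 0) + (20 choose 1) + (20 choose 2) + (20 choose 3) + (20 choose 4) + (20 choose 5) + (20 choose 6) + 1
     = 1 + 20 + 190 + 1140 + 4845 + 15504 + 38760 + 1
     = 60461.

60461


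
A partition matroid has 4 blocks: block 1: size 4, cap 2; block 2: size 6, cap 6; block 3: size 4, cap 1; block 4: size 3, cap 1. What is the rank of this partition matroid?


Rank of a partition matroid = sum of min(|Si|, ci) for each block.
= min(4,2) + min(6,6) + min(4,1) + min(3,1)
= 2 + 6 + 1 + 1
= 10.

10


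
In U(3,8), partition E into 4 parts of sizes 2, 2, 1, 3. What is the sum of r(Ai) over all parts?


r(Ai) = min(|Ai|, 3) for each part.
Sum = min(2,3) + min(2,3) + min(1,3) + min(3,3)
    = 2 + 2 + 1 + 3
    = 8.

8


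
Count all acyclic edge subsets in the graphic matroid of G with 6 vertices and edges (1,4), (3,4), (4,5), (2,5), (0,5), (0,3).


An independent set in a graphic matroid is an acyclic edge subset.
G has 6 vertices and 6 edges.
Enumerate all 2^6 = 64 subsets, checking for acyclicity.
Total independent sets = 60.

60


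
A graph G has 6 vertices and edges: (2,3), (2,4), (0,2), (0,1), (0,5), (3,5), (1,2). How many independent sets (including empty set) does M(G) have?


An independent set in a graphic matroid is an acyclic edge subset.
G has 6 vertices and 7 edges.
Enumerate all 2^7 = 128 subsets, checking for acyclicity.
Total independent sets = 104.

104


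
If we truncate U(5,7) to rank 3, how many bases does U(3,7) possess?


Truncating U(5,7) to rank 3 gives U(3,7).
Bases of U(3,7) are all 3-element subsets of 7 elements.
Number of bases = C(7,3) = 7! / (3! * 4!) = 35.

35


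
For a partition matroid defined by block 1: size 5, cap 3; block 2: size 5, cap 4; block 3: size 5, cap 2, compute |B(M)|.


A basis picks exactly ci elements from block i.
Number of bases = product of C(|Si|, ci).
= C(5,3) * C(5,4) * C(5,2)
= 10 * 5 * 10
= 500.

500


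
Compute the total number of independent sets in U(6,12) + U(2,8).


For a direct sum, |I(M1+M2)| = |I(M1)| * |I(M2)|.
|I(U(6,12))| = sum C(12,k) for k=0..6 = 2510.
|I(U(2,8))| = sum C(8,k) for k=0..2 = 37.
Total = 2510 * 37 = 92870.

92870


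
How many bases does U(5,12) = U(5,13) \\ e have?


Deleting e from U(5,13) gives U(5,12) since n > r.
Bases of U(5,12) = C(12,5) = 792.

792


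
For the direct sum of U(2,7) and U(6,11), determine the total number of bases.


Bases of a direct sum M1 + M2: |B| = |B(M1)| * |B(M2)|.
|B(U(2,7))| = C(7,2) = 21.
|B(U(6,11))| = C(11,6) = 462.
Total bases = 21 * 462 = 9702.

9702


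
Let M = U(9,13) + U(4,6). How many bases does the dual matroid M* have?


(M1+M2)* = M1* + M2*.
M1* = U(4,13), bases: C(13,4) = 715.
M2* = U(2,6), bases: C(6,2) = 15.
|B(M*)| = 715 * 15 = 10725.

10725


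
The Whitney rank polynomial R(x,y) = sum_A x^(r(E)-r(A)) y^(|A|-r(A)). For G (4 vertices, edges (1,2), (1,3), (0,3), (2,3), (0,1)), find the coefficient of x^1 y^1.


R(x,y) = sum over A in 2^E of x^(r(E)-r(A)) * y^(|A|-r(A)).
G has 4 vertices, 5 edges. r(E) = 3.
Enumerate all 2^5 = 32 subsets.
Count subsets with r(E)-r(A)=1 and |A|-r(A)=1: 2.

2


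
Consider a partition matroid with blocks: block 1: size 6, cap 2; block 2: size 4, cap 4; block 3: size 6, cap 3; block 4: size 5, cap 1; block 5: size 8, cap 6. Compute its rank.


Rank of a partition matroid = sum of min(|Si|, ci) for each block.
= min(6,2) + min(4,4) + min(6,3) + min(5,1) + min(8,6)
= 2 + 4 + 3 + 1 + 6
= 16.

16


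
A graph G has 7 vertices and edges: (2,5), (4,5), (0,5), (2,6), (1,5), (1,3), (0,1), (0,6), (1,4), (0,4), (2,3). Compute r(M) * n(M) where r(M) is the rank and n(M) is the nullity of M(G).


r(M) = |V| - c = 7 - 1 = 6.
nullity = |E| - r(M) = 11 - 6 = 5.
Product = 6 * 5 = 30.

30


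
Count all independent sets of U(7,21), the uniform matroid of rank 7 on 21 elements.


Independent sets of U(7,21) are all subsets of size <= 7.
Count = (21 choose 0) + (21 choose 1) + (21 choose 2) + (21 choose 3) + (21 choose 4) + (21 choose 5) + (21 choose 6) + (21 choose 7)
     = 1 + 21 + 210 + 1330 + 5985 + 20349 + 54264 + 116280
     = 198440.

198440


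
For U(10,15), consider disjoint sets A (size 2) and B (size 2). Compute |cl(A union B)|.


|A union B| = 2 + 2 = 4 (disjoint).
In U(10,15), cl(S) = S if |S| < 10, else cl(S) = E.
Since 4 < 10, cl(A union B) = A union B.
|cl(A union B)| = 4.

4


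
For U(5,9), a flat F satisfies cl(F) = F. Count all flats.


Flats of U(5,9): every subset of size < 5 is a flat, plus E itself.
Count = C(9,0) + C(9,1) + C(9,2) + C(9,3) + C(9,4) + 1
     = 1 + 9 + 36 + 84 + 126 + 1
     = 257.

257


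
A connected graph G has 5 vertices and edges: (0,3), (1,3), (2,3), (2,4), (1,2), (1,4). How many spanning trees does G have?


By Kirchhoff's matrix tree theorem, the number of spanning trees equals
the determinant of any cofactor of the Laplacian matrix L.
G has 5 vertices and 6 edges.
Computing the (4 x 4) cofactor determinant gives 8.

8


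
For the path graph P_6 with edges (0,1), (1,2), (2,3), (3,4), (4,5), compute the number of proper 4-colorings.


P(P_6, k) = k * (k-1)^(5).
P(4) = 4 * 3^5 = 4 * 243 = 972.

972


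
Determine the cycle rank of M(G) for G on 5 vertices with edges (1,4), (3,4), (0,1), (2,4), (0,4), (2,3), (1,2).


Cycle rank (nullity) = |E| - r(M) = |E| - (|V| - c).
|E| = 7, |V| = 5, c = 1.
Nullity = 7 - (5 - 1) = 7 - 4 = 3.

3


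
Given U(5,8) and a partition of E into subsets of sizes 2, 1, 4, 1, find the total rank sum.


r(Ai) = min(|Ai|, 5) for each part.
Sum = min(2,5) + min(1,5) + min(4,5) + min(1,5)
    = 2 + 1 + 4 + 1
    = 8.

8


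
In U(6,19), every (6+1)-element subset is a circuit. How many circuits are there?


In U(6,19), circuits are the (7)-element subsets.
Any set of 7 elements is dependent, and removing any one element gives
an independent set of size 6, so it is a minimal dependent set.
Number of circuits = (19 choose 7) = 50388.

50388


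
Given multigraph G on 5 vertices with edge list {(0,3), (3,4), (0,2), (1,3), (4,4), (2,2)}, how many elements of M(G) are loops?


In a graphic matroid, a loop is a self-loop edge (u,u) with rank 0.
Examining all 6 edges for self-loops...
Self-loops found: (4,4), (2,2)
Number of loops = 2.

2


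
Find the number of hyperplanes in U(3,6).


Hyperplanes of U(3,6) are flats of rank 2.
In a uniform matroid, these are exactly the (2)-element subsets.
Count = C(6,2) = (6 * 5) / (1 * 2) = 15.

15


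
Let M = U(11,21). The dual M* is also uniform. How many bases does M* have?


The dual of U(r,n) is U(n-r, n) = U(10,21).
Bases of U(10,21) are all (10)-element subsets.
|B(M*)| = C(21,10) = 352716.

352716


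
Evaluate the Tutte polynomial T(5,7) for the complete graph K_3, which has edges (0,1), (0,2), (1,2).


T(K_3; x,y) = x^2 + x + y.
T(5,7) = 25 + 5 + 7 = 37.

37


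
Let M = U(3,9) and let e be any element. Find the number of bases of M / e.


Contracting e from U(3,9) gives U(2,8).
Bases of U(2,8) = (8 choose 2) = 28.

28


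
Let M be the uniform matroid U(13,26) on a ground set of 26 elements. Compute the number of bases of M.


Bases of U(13,26) are all 13-element subsets of the 26-element ground set.
Number of bases = C(26,13).
(26 choose 13) = 10400600.

10400600


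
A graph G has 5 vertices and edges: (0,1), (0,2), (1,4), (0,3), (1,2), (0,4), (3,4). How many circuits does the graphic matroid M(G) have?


A circuit in a graphic matroid = edge set of a simple cycle.
G has 5 vertices and 7 edges.
Enumerating all minimal edge subsets forming cycles...
Total circuits found: 6.

6


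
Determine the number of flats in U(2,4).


Flats of U(2,4): every subset of size < 2 is a flat, plus E itself.
Count = (4 choose 0) + (4 choose 1) + 1
     = 1 + 4 + 1
     = 6.

6


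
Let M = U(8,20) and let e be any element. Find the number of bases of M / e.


Contracting e from U(8,20) gives U(7,19).
Bases of U(7,19) = C(19,7) = 50388.

50388


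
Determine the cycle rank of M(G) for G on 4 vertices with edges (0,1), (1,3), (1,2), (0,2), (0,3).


Cycle rank (nullity) = |E| - r(M) = |E| - (|V| - c).
|E| = 5, |V| = 4, c = 1.
Nullity = 5 - (4 - 1) = 5 - 3 = 2.

2


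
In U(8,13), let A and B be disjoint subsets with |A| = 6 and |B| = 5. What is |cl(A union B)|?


|A union B| = 6 + 5 = 11 (disjoint).
In U(8,13), cl(S) = S if |S| < 8, else cl(S) = E.
Since 11 >= 8, cl(A union B) = E.
|cl(A union B)| = 13.

13


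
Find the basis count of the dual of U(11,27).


The dual of U(r,n) is U(n-r, n) = U(16,27).
Bases of U(16,27) are all (16)-element subsets.
|B(M*)| = C(27,16) = 13037895.

13037895


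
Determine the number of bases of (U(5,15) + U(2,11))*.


(M1+M2)* = M1* + M2*.
M1* = U(10,15), bases: C(15,10) = 3003.
M2* = U(9,11), bases: C(11,9) = 55.
|B(M*)| = 3003 * 55 = 165165.

165165


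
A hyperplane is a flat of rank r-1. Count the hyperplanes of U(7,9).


Hyperplanes of U(7,9) are flats of rank 6.
In a uniform matroid, these are exactly the (6)-element subsets.
Count = C(9,6) = 84.

84


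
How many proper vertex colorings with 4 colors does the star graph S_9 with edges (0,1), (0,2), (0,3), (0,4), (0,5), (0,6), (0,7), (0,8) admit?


P(tree, k) = k * (k-1)^(8) for any tree on 9 vertices.
P(4) = 4 * 3^8 = 4 * 6561 = 26244.

26244


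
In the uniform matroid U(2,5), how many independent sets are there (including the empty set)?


Independent sets of U(2,5) are all subsets of size <= 2.
Count = C(5,0) + C(5,1) + C(5,2)
     = 1 + 5 + 10
     = 16.

16


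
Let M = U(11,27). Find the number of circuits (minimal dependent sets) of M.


In U(11,27), circuits are the (12)-element subsets.
Any set of 12 elements is dependent, and removing any one element gives
an independent set of size 11, so it is a minimal dependent set.
Number of circuits = (27 choose 12) = 17383860.

17383860


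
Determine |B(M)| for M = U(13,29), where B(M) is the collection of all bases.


Bases of U(13,29) are all 13-element subsets of the 29-element ground set.
Number of bases = C(29,13).
C(29,13) = 67863915.

67863915


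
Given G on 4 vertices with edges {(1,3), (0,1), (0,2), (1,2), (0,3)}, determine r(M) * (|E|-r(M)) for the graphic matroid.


r(M) = |V| - c = 4 - 1 = 3.
nullity = |E| - r(M) = 5 - 3 = 2.
Product = 3 * 2 = 6.

6


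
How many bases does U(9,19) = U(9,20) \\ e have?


Deleting e from U(9,20) gives U(9,19) since n > r.
Bases of U(9,19) = C(19,9) = 19! / (9! * 10!) = 92378.

92378


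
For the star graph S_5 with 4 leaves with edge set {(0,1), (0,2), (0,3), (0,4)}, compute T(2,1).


A star on 5 vertices is a tree with 4 edges.
T(x,y) = x^(4) for any tree.
T(2,1) = 2^4 = 16.

16


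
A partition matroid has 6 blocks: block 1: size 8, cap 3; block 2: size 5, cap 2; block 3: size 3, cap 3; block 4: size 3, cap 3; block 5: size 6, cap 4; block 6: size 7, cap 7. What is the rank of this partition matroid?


Rank of a partition matroid = sum of min(|Si|, ci) for each block.
= min(8,3) + min(5,2) + min(3,3) + min(3,3) + min(6,4) + min(7,7)
= 3 + 2 + 3 + 3 + 4 + 7
= 22.

22


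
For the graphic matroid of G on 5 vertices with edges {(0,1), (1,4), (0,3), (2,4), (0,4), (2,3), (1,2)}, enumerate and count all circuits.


A circuit in a graphic matroid = edge set of a simple cycle.
G has 5 vertices and 7 edges.
Enumerating all minimal edge subsets forming cycles...
Total circuits found: 7.

7


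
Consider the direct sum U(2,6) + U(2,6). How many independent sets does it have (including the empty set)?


For a direct sum, |I(M1+M2)| = |I(M1)| * |I(M2)|.
|I(U(2,6))| = sum C(6,k) for k=0..2 = 22.
|I(U(2,6))| = sum C(6,k) for k=0..2 = 22.
Total = 22 * 22 = 484.

484


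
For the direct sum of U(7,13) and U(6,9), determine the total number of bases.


Bases of a direct sum M1 + M2: |B| = |B(M1)| * |B(M2)|.
|B(U(7,13))| = C(13,7) = 1716.
|B(U(6,9))| = C(9,6) = 84.
Total bases = 1716 * 84 = 144144.

144144


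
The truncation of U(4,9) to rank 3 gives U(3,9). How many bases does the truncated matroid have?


Truncating U(4,9) to rank 3 gives U(3,9).
Bases of U(3,9) are all 3-element subsets of 9 elements.
Number of bases = C(9,3) = 9! / (3! * 6!) = 84.

84


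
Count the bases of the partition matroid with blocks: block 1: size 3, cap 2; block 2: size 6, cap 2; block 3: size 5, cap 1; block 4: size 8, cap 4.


A basis picks exactly ci elements from block i.
Number of bases = product of C(|Si|, ci).
= C(3,2) * C(6,2) * C(5,1) * C(8,4)
= 3 * 15 * 5 * 70
= 15750.

15750


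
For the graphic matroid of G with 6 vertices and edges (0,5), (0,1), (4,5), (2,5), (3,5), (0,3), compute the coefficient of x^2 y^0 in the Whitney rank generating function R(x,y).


R(x,y) = sum over A in 2^E of x^(r(E)-r(A)) * y^(|A|-r(A)).
G has 6 vertices, 6 edges. r(E) = 5.
Enumerate all 2^6 = 64 subsets.
Count subsets with r(E)-r(A)=2 and |A|-r(A)=0: 19.

19


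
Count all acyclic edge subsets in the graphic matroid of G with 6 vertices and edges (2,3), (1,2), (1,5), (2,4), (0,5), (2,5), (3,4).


An independent set in a graphic matroid is an acyclic edge subset.
G has 6 vertices and 7 edges.
Enumerate all 2^7 = 128 subsets, checking for acyclicity.
Total independent sets = 98.

98


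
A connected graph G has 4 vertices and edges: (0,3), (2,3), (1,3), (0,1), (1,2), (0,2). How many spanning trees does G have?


By Kirchhoff's matrix tree theorem, the number of spanning trees equals
the determinant of any cofactor of the Laplacian matrix L.
G has 4 vertices and 6 edges.
Computing the (3 x 3) cofactor determinant gives 16.

16


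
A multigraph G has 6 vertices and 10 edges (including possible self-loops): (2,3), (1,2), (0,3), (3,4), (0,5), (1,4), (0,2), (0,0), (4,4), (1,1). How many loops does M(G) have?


In a graphic matroid, a loop is a self-loop edge (u,u) with rank 0.
Examining all 10 edges for self-loops...
Self-loops found: (0,0), (4,4), (1,1)
Number of loops = 3.

3


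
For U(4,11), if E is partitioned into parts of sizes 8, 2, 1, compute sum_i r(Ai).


r(Ai) = min(|Ai|, 4) for each part.
Sum = min(8,4) + min(2,4) + min(1,4)
    = 4 + 2 + 1
    = 7.

7


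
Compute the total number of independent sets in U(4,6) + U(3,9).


For a direct sum, |I(M1+M2)| = |I(M1)| * |I(M2)|.
|I(U(4,6))| = sum C(6,k) for k=0..4 = 57.
|I(U(3,9))| = sum C(9,k) for k=0..3 = 130.
Total = 57 * 130 = 7410.

7410


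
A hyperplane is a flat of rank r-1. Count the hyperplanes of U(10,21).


Hyperplanes of U(10,21) are flats of rank 9.
In a uniform matroid, these are exactly the (9)-element subsets.
Count = C(21,9) = 21! / (9! * 12!) = 293930.

293930


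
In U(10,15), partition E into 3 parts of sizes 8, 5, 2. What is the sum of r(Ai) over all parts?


r(Ai) = min(|Ai|, 10) for each part.
Sum = min(8,10) + min(5,10) + min(2,10)
    = 8 + 5 + 2
    = 15.

15


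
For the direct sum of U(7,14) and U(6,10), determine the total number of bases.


Bases of a direct sum M1 + M2: |B| = |B(M1)| * |B(M2)|.
|B(U(7,14))| = C(14,7) = 3432.
|B(U(6,10))| = C(10,6) = 210.
Total bases = 3432 * 210 = 720720.

720720


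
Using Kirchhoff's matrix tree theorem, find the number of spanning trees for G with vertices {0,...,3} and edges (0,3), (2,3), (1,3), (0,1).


By Kirchhoff's matrix tree theorem, the number of spanning trees equals
the determinant of any cofactor of the Laplacian matrix L.
G has 4 vertices and 4 edges.
Computing the (3 x 3) cofactor determinant gives 3.

3


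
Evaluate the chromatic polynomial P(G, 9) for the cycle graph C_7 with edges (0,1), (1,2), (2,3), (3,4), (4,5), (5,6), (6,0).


P(C_7, k) = (k-1)^7 + (-1)^7*(k-1).
P(9) = (8)^7 - 8
= 2097152 - 8 = 2097144.

2097144


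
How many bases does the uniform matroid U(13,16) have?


Bases of U(13,16) are all 13-element subsets of the 16-element ground set.
Number of bases = C(16,13).
C(16,13) = 560.

560


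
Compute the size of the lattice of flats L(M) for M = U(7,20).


Flats of U(7,20): every subset of size < 7 is a flat, plus E itself.
Count = (20 choose 0) + (20 choose 1) + (20 choose 2) + (20 choose 3) + (20 choose 4) + (20 choose 5) + (20 choose 6) + 1
     = 1 + 20 + 190 + 1140 + 4845 + 15504 + 38760 + 1
     = 60461.

60461


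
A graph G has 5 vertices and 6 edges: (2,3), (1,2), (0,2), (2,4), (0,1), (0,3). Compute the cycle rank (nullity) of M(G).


Cycle rank (nullity) = |E| - r(M) = |E| - (|V| - c).
|E| = 6, |V| = 5, c = 1.
Nullity = 6 - (5 - 1) = 6 - 4 = 2.

2


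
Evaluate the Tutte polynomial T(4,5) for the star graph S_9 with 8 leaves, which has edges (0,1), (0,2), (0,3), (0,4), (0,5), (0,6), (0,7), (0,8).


A star on 9 vertices is a tree with 8 edges.
T(x,y) = x^(8) for any tree.
T(4,5) = 4^8 = 65536.

65536


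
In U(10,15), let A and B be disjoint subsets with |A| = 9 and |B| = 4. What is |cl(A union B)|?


|A union B| = 9 + 4 = 13 (disjoint).
In U(10,15), cl(S) = S if |S| < 10, else cl(S) = E.
Since 13 >= 10, cl(A union B) = E.
|cl(A union B)| = 15.

15


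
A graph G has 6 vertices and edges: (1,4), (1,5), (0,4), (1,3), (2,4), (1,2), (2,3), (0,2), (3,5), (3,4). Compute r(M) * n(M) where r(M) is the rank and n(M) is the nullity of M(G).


r(M) = |V| - c = 6 - 1 = 5.
nullity = |E| - r(M) = 10 - 5 = 5.
Product = 5 * 5 = 25.

25


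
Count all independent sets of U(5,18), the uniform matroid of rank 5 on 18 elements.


Independent sets of U(5,18) are all subsets of size <= 5.
Count = C(18,0) + C(18,1) + C(18,2) + C(18,3) + C(18,4) + C(18,5)
     = 1 + 18 + 153 + 816 + 3060 + 8568
     = 12616.

12616


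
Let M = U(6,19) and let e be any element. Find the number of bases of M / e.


Contracting e from U(6,19) gives U(5,18).
Bases of U(5,18) = (18 choose 5) = 8568.

8568


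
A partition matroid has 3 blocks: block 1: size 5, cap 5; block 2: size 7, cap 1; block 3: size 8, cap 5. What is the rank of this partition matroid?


Rank of a partition matroid = sum of min(|Si|, ci) for each block.
= min(5,5) + min(7,1) + min(8,5)
= 5 + 1 + 5
= 11.

11


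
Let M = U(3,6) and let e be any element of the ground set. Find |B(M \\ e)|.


Deleting e from U(3,6) gives U(3,5) since n > r.
Bases of U(3,5) = (5 choose 3) = 10.

10


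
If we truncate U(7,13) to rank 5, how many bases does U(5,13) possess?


Truncating U(7,13) to rank 5 gives U(5,13).
Bases of U(5,13) are all 5-element subsets of 13 elements.
Number of bases = C(13,5) = 1287.

1287


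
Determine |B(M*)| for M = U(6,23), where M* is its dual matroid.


The dual of U(r,n) is U(n-r, n) = U(17,23).
Bases of U(17,23) are all (17)-element subsets.
|B(M*)| = C(23,17) = 100947.

100947


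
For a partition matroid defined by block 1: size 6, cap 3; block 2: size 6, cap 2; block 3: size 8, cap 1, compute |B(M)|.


A basis picks exactly ci elements from block i.
Number of bases = product of C(|Si|, ci).
= C(6,3) * C(6,2) * C(8,1)
= 20 * 15 * 8
= 2400.

2400


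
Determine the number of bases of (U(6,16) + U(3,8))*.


(M1+M2)* = M1* + M2*.
M1* = U(10,16), bases: C(16,10) = 8008.
M2* = U(5,8), bases: C(8,5) = 56.
|B(M*)| = 8008 * 56 = 448448.

448448


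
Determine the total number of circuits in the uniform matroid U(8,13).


In U(8,13), circuits are the (9)-element subsets.
Any set of 9 elements is dependent, and removing any one element gives
an independent set of size 8, so it is a minimal dependent set.
Number of circuits = C(13,9) = 13! / (9! * 4!) = 715.

715


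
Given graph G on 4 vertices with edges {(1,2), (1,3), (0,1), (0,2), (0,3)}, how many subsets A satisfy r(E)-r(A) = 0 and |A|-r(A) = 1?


R(x,y) = sum over A in 2^E of x^(r(E)-r(A)) * y^(|A|-r(A)).
G has 4 vertices, 5 edges. r(E) = 3.
Enumerate all 2^5 = 32 subsets.
Count subsets with r(E)-r(A)=0 and |A|-r(A)=1: 5.

5


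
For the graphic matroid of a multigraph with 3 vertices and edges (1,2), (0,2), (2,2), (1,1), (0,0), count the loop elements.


In a graphic matroid, a loop is a self-loop edge (u,u) with rank 0.
Examining all 5 edges for self-loops...
Self-loops found: (2,2), (1,1), (0,0)
Number of loops = 3.

3


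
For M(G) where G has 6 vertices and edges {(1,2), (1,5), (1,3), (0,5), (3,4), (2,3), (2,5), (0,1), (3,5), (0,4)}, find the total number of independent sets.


An independent set in a graphic matroid is an acyclic edge subset.
G has 6 vertices and 10 edges.
Enumerate all 2^10 = 1024 subsets, checking for acyclicity.
Total independent sets = 454.

454


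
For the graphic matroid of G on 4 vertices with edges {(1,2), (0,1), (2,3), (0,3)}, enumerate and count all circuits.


A circuit in a graphic matroid = edge set of a simple cycle.
G has 4 vertices and 4 edges.
Enumerating all minimal edge subsets forming cycles...
Total circuits found: 1.

1


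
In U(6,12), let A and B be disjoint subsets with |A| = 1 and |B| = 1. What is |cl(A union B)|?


|A union B| = 1 + 1 = 2 (disjoint).
In U(6,12), cl(S) = S if |S| < 6, else cl(S) = E.
Since 2 < 6, cl(A union B) = A union B.
|cl(A union B)| = 2.

2


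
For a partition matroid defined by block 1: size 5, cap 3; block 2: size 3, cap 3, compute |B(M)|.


A basis picks exactly ci elements from block i.
Number of bases = product of C(|Si|, ci).
= C(5,3) * C(3,3)
= 10 * 1
= 10.

10


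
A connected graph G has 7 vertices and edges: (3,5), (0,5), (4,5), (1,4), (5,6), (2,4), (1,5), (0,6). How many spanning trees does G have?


By Kirchhoff's matrix tree theorem, the number of spanning trees equals
the determinant of any cofactor of the Laplacian matrix L.
G has 7 vertices and 8 edges.
Computing the (6 x 6) cofactor determinant gives 9.

9


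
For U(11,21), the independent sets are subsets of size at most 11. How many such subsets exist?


Independent sets of U(11,21) are all subsets of size <= 11.
Count = (21 choose 0) + (21 choose 1) + (21 choose 2) + (21 choose 3) + (21 choose 4) + (21 choose 5) + (21 choose 6) + (21 choose 7) + (21 choose 8) + (21 choose 9) + (21 choose 10) + (21 choose 11)
     = 1 + 21 + 210 + 1330 + 5985 + 20349 + 54264 + 116280 + 203490 + 293930 + 352716 + 352716
     = 1401292.

1401292


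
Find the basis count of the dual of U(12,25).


The dual of U(r,n) is U(n-r, n) = U(13,25).
Bases of U(13,25) are all (13)-element subsets.
|B(M*)| = C(25,13) = 5200300.

5200300


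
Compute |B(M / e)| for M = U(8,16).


Contracting e from U(8,16) gives U(7,15).
Bases of U(7,15) = C(15,7) = 15! / (7! * 8!) = 6435.

6435


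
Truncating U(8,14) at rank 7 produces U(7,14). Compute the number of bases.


Truncating U(8,14) to rank 7 gives U(7,14).
Bases of U(7,14) are all 7-element subsets of 14 elements.
Number of bases = C(14,7) = 3432.

3432


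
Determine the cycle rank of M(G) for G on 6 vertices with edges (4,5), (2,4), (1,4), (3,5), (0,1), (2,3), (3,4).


Cycle rank (nullity) = |E| - r(M) = |E| - (|V| - c).
|E| = 7, |V| = 6, c = 1.
Nullity = 7 - (6 - 1) = 7 - 5 = 2.

2


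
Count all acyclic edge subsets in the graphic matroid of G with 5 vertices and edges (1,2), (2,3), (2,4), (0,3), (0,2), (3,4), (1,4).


An independent set in a graphic matroid is an acyclic edge subset.
G has 5 vertices and 7 edges.
Enumerate all 2^7 = 128 subsets, checking for acyclicity.
Total independent sets = 82.

82


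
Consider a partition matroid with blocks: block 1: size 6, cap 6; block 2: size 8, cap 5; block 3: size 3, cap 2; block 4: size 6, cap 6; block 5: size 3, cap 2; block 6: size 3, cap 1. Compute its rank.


Rank of a partition matroid = sum of min(|Si|, ci) for each block.
= min(6,6) + min(8,5) + min(3,2) + min(6,6) + min(3,2) + min(3,1)
= 6 + 5 + 2 + 6 + 2 + 1
= 22.

22


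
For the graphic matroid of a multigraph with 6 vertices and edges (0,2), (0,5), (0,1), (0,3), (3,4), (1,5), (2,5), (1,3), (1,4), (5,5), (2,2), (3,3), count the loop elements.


In a graphic matroid, a loop is a self-loop edge (u,u) with rank 0.
Examining all 12 edges for self-loops...
Self-loops found: (5,5), (2,2), (3,3)
Number of loops = 3.

3


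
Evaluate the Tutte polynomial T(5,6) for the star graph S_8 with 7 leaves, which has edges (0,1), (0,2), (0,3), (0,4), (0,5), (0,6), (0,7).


A star on 8 vertices is a tree with 7 edges.
T(x,y) = x^(7) for any tree.
T(5,6) = 5^7 = 78125.

78125


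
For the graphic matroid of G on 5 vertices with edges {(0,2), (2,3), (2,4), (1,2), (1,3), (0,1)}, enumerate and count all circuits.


A circuit in a graphic matroid = edge set of a simple cycle.
G has 5 vertices and 6 edges.
Enumerating all minimal edge subsets forming cycles...
Total circuits found: 3.

3


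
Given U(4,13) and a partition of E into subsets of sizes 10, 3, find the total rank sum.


r(Ai) = min(|Ai|, 4) for each part.
Sum = min(10,4) + min(3,4)
    = 4 + 3
    = 7.

7


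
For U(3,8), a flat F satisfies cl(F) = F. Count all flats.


Flats of U(3,8): every subset of size < 3 is a flat, plus E itself.
Count = (8 choose 0) + (8 choose 1) + (8 choose 2) + 1
     = 1 + 8 + 28 + 1
     = 38.

38


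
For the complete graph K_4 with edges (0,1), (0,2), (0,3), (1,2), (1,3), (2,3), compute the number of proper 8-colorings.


P(K_4, k) = k(k-1)(k-2)...(k-3).
P(8) = (8) * (7) * (6) * (5) = 1680.

1680


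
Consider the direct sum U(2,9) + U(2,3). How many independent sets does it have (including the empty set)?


For a direct sum, |I(M1+M2)| = |I(M1)| * |I(M2)|.
|I(U(2,9))| = sum C(9,k) for k=0..2 = 46.
|I(U(2,3))| = sum C(3,k) for k=0..2 = 7.
Total = 46 * 7 = 322.

322


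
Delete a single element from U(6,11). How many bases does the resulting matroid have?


Deleting e from U(6,11) gives U(6,10) since n > r.
Bases of U(6,10) = (10 choose 6) = 210.

210


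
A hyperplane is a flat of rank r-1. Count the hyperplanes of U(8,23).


Hyperplanes of U(8,23) are flats of rank 7.
In a uniform matroid, these are exactly the (7)-element subsets.
Count = (23 choose 7) = 245157.

245157


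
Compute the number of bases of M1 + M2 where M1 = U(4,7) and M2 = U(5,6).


Bases of a direct sum M1 + M2: |B| = |B(M1)| * |B(M2)|.
|B(U(4,7))| = C(7,4) = 35.
|B(U(5,6))| = C(6,5) = 6.
Total bases = 35 * 6 = 210.

210


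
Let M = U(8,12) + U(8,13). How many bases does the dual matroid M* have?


(M1+M2)* = M1* + M2*.
M1* = U(4,12), bases: C(12,4) = 495.
M2* = U(5,13), bases: C(13,5) = 1287.
|B(M*)| = 495 * 1287 = 637065.

637065


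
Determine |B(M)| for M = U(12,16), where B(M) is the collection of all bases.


Bases of U(12,16) are all 12-element subsets of the 16-element ground set.
Number of bases = C(16,12).
C(16,12) = 1820.

1820


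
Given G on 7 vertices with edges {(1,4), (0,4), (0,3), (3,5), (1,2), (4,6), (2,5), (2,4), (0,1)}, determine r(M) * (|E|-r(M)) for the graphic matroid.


r(M) = |V| - c = 7 - 1 = 6.
nullity = |E| - r(M) = 9 - 6 = 3.
Product = 6 * 3 = 18.

18


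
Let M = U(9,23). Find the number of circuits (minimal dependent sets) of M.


In U(9,23), circuits are the (10)-element subsets.
Any set of 10 elements is dependent, and removing any one element gives
an independent set of size 9, so it is a minimal dependent set.
Number of circuits = (23 choose 10) = 1144066.

1144066


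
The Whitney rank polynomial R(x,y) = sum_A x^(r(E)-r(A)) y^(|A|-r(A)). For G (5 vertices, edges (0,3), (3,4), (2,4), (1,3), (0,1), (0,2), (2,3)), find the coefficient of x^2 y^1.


R(x,y) = sum over A in 2^E of x^(r(E)-r(A)) * y^(|A|-r(A)).
G has 5 vertices, 7 edges. r(E) = 4.
Enumerate all 2^7 = 128 subsets.
Count subsets with r(E)-r(A)=2 and |A|-r(A)=1: 3.

3


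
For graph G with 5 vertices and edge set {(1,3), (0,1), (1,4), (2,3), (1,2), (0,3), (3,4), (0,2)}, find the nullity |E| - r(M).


Cycle rank (nullity) = |E| - r(M) = |E| - (|V| - c).
|E| = 8, |V| = 5, c = 1.
Nullity = 8 - (5 - 1) = 8 - 4 = 4.

4


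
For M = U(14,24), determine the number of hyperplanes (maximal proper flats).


Hyperplanes of U(14,24) are flats of rank 13.
In a uniform matroid, these are exactly the (13)-element subsets.
Count = C(24,13) = 2496144.

2496144


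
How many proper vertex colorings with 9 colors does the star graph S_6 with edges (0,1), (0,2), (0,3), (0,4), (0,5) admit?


P(tree, k) = k * (k-1)^(5) for any tree on 6 vertices.
P(9) = 9 * 8^5 = 9 * 32768 = 294912.

294912


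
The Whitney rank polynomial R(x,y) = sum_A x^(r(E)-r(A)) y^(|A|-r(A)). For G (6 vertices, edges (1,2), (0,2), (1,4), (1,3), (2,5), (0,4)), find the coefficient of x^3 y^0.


R(x,y) = sum over A in 2^E of x^(r(E)-r(A)) * y^(|A|-r(A)).
G has 6 vertices, 6 edges. r(E) = 5.
Enumerate all 2^6 = 64 subsets.
Count subsets with r(E)-r(A)=3 and |A|-r(A)=0: 15.

15


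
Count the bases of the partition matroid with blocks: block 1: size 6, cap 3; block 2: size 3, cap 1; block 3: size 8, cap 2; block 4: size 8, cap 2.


A basis picks exactly ci elements from block i.
Number of bases = product of C(|Si|, ci).
= C(6,3) * C(3,1) * C(8,2) * C(8,2)
= 20 * 3 * 28 * 28
= 47040.

47040


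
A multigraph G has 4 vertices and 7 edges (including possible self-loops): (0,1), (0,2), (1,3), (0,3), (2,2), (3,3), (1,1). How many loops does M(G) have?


In a graphic matroid, a loop is a self-loop edge (u,u) with rank 0.
Examining all 7 edges for self-loops...
Self-loops found: (2,2), (3,3), (1,1)
Number of loops = 3.

3


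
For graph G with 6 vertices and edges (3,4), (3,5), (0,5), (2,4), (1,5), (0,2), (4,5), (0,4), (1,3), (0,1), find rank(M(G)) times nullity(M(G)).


r(M) = |V| - c = 6 - 1 = 5.
nullity = |E| - r(M) = 10 - 5 = 5.
Product = 5 * 5 = 25.

25


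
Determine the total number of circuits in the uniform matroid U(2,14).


In U(2,14), circuits are the (3)-element subsets.
Any set of 3 elements is dependent, and removing any one element gives
an independent set of size 2, so it is a minimal dependent set.
Number of circuits = C(14,3) = 14! / (3! * 11!) = 364.

364


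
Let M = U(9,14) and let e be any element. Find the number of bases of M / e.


Contracting e from U(9,14) gives U(8,13).
Bases of U(8,13) = (13 choose 8) = 1287.

1287


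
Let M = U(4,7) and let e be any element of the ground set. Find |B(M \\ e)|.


Deleting e from U(4,7) gives U(4,6) since n > r.
Bases of U(4,6) = C(6,4) = (6 * 5 * 4 * 3) / (1 * 2 * 3 * 4) = 15.

15


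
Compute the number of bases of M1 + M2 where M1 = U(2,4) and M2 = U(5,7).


Bases of a direct sum M1 + M2: |B| = |B(M1)| * |B(M2)|.
|B(U(2,4))| = C(4,2) = 6.
|B(U(5,7))| = C(7,5) = 21.
Total bases = 6 * 21 = 126.

126


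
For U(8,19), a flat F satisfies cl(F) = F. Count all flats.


Flats of U(8,19): every subset of size < 8 is a flat, plus E itself.
Count = C(19,0) + C(19,1) + C(19,2) + C(19,3) + C(19,4) + C(19,5) + C(19,6) + C(19,7) + 1
     = 1 + 19 + 171 + 969 + 3876 + 11628 + 27132 + 50388 + 1
     = 94185.

94185


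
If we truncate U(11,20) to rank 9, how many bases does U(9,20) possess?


Truncating U(11,20) to rank 9 gives U(9,20).
Bases of U(9,20) are all 9-element subsets of 20 elements.
Number of bases = C(20,9) = 167960.

167960
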